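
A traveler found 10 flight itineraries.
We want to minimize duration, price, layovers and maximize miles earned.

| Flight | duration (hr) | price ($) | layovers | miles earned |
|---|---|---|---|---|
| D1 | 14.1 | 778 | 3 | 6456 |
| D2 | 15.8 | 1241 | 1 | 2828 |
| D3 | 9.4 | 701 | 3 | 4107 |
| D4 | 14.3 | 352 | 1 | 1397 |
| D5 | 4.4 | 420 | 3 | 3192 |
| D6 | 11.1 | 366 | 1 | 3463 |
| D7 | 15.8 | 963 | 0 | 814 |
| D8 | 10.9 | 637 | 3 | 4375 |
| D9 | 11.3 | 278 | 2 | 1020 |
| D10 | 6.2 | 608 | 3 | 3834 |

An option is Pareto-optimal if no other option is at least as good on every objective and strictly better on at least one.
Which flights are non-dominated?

D1, D3, D4, D5, D6, D7, D8, D9, D10

D1: not dominated (best miles earned).
D2: dominated by D6 (duration 11.1≤15.8, price 366≤1241, layovers 1≤1, miles earned 3463≥2828).
D3: not dominated.
D4: not dominated.
D5: not dominated (best duration).
D6: not dominated.
D7: not dominated (best layovers).
D8: not dominated.
D9: not dominated (best price).
D10: not dominated.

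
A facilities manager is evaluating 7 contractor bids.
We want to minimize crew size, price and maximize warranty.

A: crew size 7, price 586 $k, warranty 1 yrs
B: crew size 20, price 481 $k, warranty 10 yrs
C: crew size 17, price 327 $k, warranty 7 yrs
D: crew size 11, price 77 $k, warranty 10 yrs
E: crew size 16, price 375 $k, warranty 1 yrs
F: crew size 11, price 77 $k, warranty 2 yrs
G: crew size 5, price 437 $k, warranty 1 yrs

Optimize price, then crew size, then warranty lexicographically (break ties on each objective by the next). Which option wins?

D

First minimize price: best is 77, kept {D, F}.
Then minimize crew size: best is 11, kept {D, F}.
Then maximize warranty: best is 10, kept {D}.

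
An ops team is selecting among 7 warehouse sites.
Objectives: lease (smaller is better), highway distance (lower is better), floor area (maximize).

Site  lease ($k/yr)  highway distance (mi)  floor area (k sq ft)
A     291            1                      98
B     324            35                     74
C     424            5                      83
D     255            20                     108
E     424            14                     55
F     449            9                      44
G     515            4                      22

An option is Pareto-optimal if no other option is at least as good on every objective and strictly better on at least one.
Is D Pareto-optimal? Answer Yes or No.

A: worse on lease (291 vs 255).
B: worse on lease (324 vs 255).
C: worse on lease (424 vs 255).
E: worse on lease (424 vs 255).
F: worse on lease (449 vs 255).
G: worse on lease (515 vs 255).
No option is at least as good as D on every objective and strictly better on one.

Yes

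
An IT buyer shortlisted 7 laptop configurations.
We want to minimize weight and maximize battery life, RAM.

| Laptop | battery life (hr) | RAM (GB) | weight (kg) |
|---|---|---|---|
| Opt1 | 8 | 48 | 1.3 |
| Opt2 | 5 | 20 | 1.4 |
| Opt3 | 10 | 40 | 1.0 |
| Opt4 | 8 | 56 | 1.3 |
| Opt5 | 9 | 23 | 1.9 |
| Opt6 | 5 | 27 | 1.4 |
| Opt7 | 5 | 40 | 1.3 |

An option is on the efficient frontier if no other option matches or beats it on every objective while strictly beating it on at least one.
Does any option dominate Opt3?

Opt1: worse on battery life (8 vs 10).
Opt2: worse on battery life (5 vs 10).
Opt4: worse on battery life (8 vs 10).
Opt5: worse on battery life (9 vs 10).
Opt6: worse on battery life (5 vs 10).
Opt7: worse on battery life (5 vs 10).
No option is at least as good as Opt3 on every objective and strictly better on one.

No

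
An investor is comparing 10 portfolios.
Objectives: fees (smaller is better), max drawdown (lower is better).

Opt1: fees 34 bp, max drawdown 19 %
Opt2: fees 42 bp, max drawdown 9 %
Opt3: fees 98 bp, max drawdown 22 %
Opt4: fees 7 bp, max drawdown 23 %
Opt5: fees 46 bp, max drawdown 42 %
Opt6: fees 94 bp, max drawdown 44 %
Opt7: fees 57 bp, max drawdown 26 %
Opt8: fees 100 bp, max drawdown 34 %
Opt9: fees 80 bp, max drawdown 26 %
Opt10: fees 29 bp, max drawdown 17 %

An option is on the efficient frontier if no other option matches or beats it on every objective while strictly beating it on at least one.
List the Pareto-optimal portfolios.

Opt1: dominated by Opt10 (fees 29≤34, max drawdown 17≤19).
Opt2: not dominated (best max drawdown).
Opt3: dominated by Opt1 (fees 34≤98, max drawdown 19≤22).
Opt4: not dominated (best fees).
Opt5: dominated by Opt1 (fees 34≤46, max drawdown 19≤42).
Opt6: dominated by Opt1 (fees 34≤94, max drawdown 19≤44).
Opt7: dominated by Opt1 (fees 34≤57, max drawdown 19≤26).
Opt8: dominated by Opt1 (fees 34≤100, max drawdown 19≤34).
Opt9: dominated by Opt1 (fees 34≤80, max drawdown 19≤26).
Opt10: not dominated.

Opt2, Opt4, Opt10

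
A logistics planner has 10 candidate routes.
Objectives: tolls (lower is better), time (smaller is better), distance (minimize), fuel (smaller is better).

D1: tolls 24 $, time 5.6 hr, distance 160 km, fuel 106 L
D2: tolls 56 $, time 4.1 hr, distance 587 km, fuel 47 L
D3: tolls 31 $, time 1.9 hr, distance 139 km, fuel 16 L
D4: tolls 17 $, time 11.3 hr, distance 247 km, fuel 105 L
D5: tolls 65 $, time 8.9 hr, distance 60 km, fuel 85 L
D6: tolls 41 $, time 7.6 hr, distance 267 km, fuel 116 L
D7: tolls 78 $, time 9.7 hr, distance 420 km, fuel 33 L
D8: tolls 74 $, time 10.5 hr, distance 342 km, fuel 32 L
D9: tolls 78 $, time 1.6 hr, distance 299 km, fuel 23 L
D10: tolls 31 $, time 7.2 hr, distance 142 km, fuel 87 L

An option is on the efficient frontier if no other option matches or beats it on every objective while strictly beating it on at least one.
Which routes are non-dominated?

D1: not dominated.
D2: dominated by D3 (tolls 31≤56, time 1.9≤4.1, distance 139≤587, fuel 16≤47).
D3: not dominated (best fuel).
D4: not dominated (best tolls).
D5: not dominated (best distance).
D6: dominated by D1 (tolls 24≤41, time 5.6≤7.6, distance 160≤267, fuel 106≤116).
D7: dominated by D3 (tolls 31≤78, time 1.9≤9.7, distance 139≤420, fuel 16≤33).
D8: dominated by D3 (tolls 31≤74, time 1.9≤10.5, distance 139≤342, fuel 16≤32).
D9: not dominated (best time).
D10: dominated by D3 (tolls 31≤31, time 1.9≤7.2, distance 139≤142, fuel 16≤87).

D1, D3, D4, D5, D9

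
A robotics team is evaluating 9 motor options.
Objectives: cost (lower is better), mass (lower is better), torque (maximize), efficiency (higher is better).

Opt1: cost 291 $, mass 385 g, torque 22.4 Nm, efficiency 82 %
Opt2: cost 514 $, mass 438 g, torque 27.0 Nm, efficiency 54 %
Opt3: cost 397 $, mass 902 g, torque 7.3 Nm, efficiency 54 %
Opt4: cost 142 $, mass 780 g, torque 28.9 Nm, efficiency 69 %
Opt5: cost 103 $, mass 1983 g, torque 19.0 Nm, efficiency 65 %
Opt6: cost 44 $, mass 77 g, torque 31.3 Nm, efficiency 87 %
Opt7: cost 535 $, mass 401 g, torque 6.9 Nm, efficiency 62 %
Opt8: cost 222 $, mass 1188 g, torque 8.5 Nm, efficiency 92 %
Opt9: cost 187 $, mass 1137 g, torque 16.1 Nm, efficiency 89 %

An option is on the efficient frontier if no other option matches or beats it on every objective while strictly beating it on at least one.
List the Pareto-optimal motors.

Opt1: dominated by Opt6 (cost 44≤291, mass 77≤385, torque 31.3≥22.4, efficiency 87≥82).
Opt2: dominated by Opt6 (cost 44≤514, mass 77≤438, torque 31.3≥27.0, efficiency 87≥54).
Opt3: dominated by Opt1 (cost 291≤397, mass 385≤902, torque 22.4≥7.3, efficiency 82≥54).
Opt4: dominated by Opt6 (cost 44≤142, mass 77≤780, torque 31.3≥28.9, efficiency 87≥69).
Opt5: dominated by Opt6 (cost 44≤103, mass 77≤1983, torque 31.3≥19.0, efficiency 87≥65).
Opt6: not dominated (best cost).
Opt7: dominated by Opt1 (cost 291≤535, mass 385≤401, torque 22.4≥6.9, efficiency 82≥62).
Opt8: not dominated (best efficiency).
Opt9: not dominated.

Opt6, Opt8, Opt9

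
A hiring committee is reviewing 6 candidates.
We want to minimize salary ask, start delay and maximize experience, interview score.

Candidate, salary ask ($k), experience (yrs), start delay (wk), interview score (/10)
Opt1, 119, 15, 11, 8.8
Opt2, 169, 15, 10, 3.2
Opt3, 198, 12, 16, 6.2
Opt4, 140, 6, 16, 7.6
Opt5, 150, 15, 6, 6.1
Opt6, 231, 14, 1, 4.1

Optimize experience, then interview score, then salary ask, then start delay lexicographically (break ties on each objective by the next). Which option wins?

Opt1

First maximize experience: best is 15, kept {Opt1, Opt2, Opt5}.
Then maximize interview score: best is 8.8, kept {Opt1}.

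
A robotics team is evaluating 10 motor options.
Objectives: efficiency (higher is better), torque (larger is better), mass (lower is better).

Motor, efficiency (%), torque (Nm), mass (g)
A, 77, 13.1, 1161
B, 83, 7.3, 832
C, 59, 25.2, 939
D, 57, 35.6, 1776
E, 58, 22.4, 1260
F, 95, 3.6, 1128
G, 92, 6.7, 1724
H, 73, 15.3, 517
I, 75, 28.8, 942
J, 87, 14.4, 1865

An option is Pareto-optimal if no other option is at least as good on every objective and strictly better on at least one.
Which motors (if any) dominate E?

C: efficiency 59≥58, torque 25.2≥22.4, mass 939≤1260 — dominates E.
I: efficiency 75≥58, torque 28.8≥22.4, mass 942≤1260 — dominates E.
Others (A, B, D, F, G, H, J) are each worse than E on at least one objective.

C, I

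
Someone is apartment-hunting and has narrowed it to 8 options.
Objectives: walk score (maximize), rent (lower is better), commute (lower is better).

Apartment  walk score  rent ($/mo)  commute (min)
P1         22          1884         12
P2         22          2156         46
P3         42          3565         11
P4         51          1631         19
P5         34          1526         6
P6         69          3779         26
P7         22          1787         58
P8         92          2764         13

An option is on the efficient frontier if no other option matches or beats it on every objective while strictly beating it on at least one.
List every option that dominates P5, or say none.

none

P1: worse on walk score (22 vs 34).
P2: worse on walk score (22 vs 34).
P3: worse on rent (3565 vs 1526).
P4: worse on rent (1631 vs 1526).
P6: worse on rent (3779 vs 1526).
P7: worse on walk score (22 vs 34).
P8: worse on rent (2764 vs 1526).
No option dominates P5.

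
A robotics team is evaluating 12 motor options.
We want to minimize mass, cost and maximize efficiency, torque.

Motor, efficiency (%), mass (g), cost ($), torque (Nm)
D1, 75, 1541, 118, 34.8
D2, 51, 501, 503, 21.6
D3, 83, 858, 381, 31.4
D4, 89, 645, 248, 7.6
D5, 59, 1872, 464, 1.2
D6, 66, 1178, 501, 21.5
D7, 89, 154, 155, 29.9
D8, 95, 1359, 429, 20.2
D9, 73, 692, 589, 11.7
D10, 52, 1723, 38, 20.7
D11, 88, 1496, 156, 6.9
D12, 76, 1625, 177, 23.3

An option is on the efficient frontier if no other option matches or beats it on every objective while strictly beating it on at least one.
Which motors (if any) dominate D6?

D3, D7

D3: efficiency 83≥66, mass 858≤1178, cost 381≤501, torque 31.4≥21.5 — dominates D6.
D7: efficiency 89≥66, mass 154≤1178, cost 155≤501, torque 29.9≥21.5 — dominates D6.
Others (D1, D2, D4, D5, D8, D9, D10, D11, D12) are each worse than D6 on at least one objective.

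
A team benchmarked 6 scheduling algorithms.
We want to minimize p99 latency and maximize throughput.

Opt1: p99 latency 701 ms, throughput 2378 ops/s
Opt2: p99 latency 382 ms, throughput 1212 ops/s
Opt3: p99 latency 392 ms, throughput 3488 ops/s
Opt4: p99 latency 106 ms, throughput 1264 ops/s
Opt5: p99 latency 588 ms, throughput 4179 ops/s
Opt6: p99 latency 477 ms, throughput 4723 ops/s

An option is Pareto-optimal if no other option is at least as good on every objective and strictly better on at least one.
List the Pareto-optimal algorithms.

Opt1: dominated by Opt3 (p99 latency 392≤701, throughput 3488≥2378).
Opt2: dominated by Opt4 (p99 latency 106≤382, throughput 1264≥1212).
Opt3: not dominated.
Opt4: not dominated (best p99 latency).
Opt5: dominated by Opt6 (p99 latency 477≤588, throughput 4723≥4179).
Opt6: not dominated (best throughput).

Opt3, Opt4, Opt6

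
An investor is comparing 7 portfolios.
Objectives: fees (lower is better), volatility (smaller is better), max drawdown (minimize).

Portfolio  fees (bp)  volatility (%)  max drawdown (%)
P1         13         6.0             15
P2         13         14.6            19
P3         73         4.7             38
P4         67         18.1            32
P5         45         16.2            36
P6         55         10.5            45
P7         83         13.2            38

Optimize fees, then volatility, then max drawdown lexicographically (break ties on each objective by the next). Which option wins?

P1

First minimize fees: best is 13, kept {P1, P2}.
Then minimize volatility: best is 6.0, kept {P1}.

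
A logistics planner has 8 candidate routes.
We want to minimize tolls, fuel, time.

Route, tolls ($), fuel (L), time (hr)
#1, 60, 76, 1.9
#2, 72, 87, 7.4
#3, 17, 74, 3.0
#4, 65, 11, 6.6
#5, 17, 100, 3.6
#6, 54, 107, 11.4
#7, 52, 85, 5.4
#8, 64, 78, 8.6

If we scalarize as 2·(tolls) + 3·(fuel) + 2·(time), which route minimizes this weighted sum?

#4

#1: 2·60 + 3·76 + 2·1.9 = 351.8
#2: 2·72 + 3·87 + 2·7.4 = 419.8
#3: 2·17 + 3·74 + 2·3.0 = 262.0
#4: 2·65 + 3·11 + 2·6.6 = 176.2
#5: 2·17 + 3·100 + 2·3.6 = 341.2
#6: 2·54 + 3·107 + 2·11.4 = 451.8
#7: 2·52 + 3·85 + 2·5.4 = 369.8
#8: 2·64 + 3·78 + 2·8.6 = 379.2
Lowest: #4 at 176.2.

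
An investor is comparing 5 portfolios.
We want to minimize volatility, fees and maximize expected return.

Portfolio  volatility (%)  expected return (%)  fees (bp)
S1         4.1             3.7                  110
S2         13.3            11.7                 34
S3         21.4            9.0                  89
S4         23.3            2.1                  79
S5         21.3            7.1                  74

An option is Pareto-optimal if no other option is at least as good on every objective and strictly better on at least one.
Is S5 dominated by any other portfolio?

Yes

S2 vs S5: volatility 13.3≤21.3, expected return 11.7≥7.1, fees 34≤74 — S2 is at least as good on every objective and strictly better on at least one, so S2 dominates S5.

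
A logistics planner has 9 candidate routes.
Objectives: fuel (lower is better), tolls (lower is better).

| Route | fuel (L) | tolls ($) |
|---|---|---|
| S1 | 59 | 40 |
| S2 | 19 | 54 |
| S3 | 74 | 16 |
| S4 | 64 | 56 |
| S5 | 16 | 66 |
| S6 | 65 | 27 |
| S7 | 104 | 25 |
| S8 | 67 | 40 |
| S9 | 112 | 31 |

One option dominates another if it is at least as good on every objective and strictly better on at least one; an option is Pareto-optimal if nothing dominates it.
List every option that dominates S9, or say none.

S3, S6, S7

S3: fuel 74≤112, tolls 16≤31 — dominates S9.
S6: fuel 65≤112, tolls 27≤31 — dominates S9.
S7: fuel 104≤112, tolls 25≤31 — dominates S9.
Others (S1, S2, S4, S5, S8) are each worse than S9 on at least one objective.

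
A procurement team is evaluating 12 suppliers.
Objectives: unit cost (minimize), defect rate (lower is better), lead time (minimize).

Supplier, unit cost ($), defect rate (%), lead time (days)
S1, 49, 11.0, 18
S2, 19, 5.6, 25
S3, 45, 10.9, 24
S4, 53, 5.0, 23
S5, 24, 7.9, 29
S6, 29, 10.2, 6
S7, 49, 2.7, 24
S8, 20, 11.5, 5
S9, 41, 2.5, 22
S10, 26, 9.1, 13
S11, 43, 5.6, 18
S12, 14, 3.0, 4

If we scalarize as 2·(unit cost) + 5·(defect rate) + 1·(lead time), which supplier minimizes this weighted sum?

S1: 2·49 + 5·11.0 + 1·18 = 171.0
S2: 2·19 + 5·5.6 + 1·25 = 91.0
S3: 2·45 + 5·10.9 + 1·24 = 168.5
S4: 2·53 + 5·5.0 + 1·23 = 154.0
S5: 2·24 + 5·7.9 + 1·29 = 116.5
S6: 2·29 + 5·10.2 + 1·6 = 115.0
S7: 2·49 + 5·2.7 + 1·24 = 135.5
S8: 2·20 + 5·11.5 + 1·5 = 102.5
S9: 2·41 + 5·2.5 + 1·22 = 116.5
S10: 2·26 + 5·9.1 + 1·13 = 110.5
S11: 2·43 + 5·5.6 + 1·18 = 132.0
S12: 2·14 + 5·3.0 + 1·4 = 47.0
Lowest: S12 at 47.0.

S12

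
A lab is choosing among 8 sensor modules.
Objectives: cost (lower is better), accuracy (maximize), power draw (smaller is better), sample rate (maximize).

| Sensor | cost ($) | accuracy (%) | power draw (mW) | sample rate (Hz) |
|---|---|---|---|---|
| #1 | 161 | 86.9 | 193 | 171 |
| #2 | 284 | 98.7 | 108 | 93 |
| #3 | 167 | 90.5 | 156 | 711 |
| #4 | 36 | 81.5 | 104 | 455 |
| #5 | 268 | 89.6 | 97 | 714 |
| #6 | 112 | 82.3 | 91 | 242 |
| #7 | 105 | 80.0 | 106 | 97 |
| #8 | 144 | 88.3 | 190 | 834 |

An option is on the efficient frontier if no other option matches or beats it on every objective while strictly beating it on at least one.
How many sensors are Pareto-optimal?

6

#1: dominated by #8 (cost 144≤161, accuracy 88.3≥86.9, power draw 190≤193, sample rate 834≥171).
#2: not dominated (best accuracy).
#3: not dominated.
#4: not dominated (best cost).
#5: not dominated.
#6: not dominated (best power draw).
#7: dominated by #4 (cost 36≤105, accuracy 81.5≥80.0, power draw 104≤106, sample rate 455≥97).
#8: not dominated (best sample rate).
Pareto-optimal: #2, #3, #4, #5, #6, #8 → 6.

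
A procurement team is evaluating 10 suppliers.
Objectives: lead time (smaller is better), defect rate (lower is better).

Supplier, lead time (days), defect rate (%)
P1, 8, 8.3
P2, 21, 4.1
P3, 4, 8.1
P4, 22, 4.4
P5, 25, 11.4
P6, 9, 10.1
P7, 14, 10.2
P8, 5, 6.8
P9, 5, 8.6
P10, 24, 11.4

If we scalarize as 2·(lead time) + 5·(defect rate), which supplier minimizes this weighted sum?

P8

P1: 2·8 + 5·8.3 = 57.5
P2: 2·21 + 5·4.1 = 62.5
P3: 2·4 + 5·8.1 = 48.5
P4: 2·22 + 5·4.4 = 66.0
P5: 2·25 + 5·11.4 = 107.0
P6: 2·9 + 5·10.1 = 68.5
P7: 2·14 + 5·10.2 = 79.0
P8: 2·5 + 5·6.8 = 44.0
P9: 2·5 + 5·8.6 = 53.0
P10: 2·24 + 5·11.4 = 105.0
Lowest: P8 at 44.0.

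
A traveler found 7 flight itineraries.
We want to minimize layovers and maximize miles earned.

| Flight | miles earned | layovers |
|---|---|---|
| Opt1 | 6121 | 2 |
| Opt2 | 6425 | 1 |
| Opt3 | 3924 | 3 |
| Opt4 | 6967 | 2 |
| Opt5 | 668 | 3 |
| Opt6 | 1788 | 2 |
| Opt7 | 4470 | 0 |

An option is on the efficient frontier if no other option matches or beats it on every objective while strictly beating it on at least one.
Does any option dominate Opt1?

Opt2 vs Opt1: miles earned 6425≥6121, layovers 1≤2 — Opt2 is at least as good on every objective and strictly better on at least one, so Opt2 dominates Opt1.

Yes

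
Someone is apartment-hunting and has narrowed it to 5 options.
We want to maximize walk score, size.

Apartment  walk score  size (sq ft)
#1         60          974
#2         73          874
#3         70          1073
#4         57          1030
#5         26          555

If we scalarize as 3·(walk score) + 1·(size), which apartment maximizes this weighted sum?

#1: 3·60 + 1·974 = 1154
#2: 3·73 + 1·874 = 1093
#3: 3·70 + 1·1073 = 1283
#4: 3·57 + 1·1030 = 1201
#5: 3·26 + 1·555 = 633
Highest: #3 at 1283.

#3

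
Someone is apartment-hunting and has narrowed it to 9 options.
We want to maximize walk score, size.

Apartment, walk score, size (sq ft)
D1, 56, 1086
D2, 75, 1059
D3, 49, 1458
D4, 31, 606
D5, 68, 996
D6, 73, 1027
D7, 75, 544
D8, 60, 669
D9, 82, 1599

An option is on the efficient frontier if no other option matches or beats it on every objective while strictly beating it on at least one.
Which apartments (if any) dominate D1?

D9

D9: walk score 82≥56, size 1599≥1086 — dominates D1.
Others (D2, D3, D4, D5, D6, D7, D8) are each worse than D1 on at least one objective.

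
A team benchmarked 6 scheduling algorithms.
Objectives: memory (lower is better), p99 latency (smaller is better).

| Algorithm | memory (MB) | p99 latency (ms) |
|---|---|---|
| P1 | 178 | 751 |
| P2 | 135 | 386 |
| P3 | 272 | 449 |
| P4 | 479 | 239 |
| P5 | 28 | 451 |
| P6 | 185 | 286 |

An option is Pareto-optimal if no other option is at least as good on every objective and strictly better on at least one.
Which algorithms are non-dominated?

P2, P4, P5, P6

P1: dominated by P2 (memory 135≤178, p99 latency 386≤751).
P2: not dominated.
P3: dominated by P2 (memory 135≤272, p99 latency 386≤449).
P4: not dominated (best p99 latency).
P5: not dominated (best memory).
P6: not dominated.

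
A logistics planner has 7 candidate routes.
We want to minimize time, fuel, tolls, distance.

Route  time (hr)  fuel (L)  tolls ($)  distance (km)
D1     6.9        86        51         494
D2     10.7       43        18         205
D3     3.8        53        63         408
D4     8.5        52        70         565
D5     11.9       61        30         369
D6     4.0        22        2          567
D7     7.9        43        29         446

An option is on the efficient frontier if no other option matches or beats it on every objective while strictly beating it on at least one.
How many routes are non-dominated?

D1: not dominated.
D2: not dominated (best distance).
D3: not dominated (best time).
D4: dominated by D7 (time 7.9≤8.5, fuel 43≤52, tolls 29≤70, distance 446≤565).
D5: dominated by D2 (time 10.7≤11.9, fuel 43≤61, tolls 18≤30, distance 205≤369).
D6: not dominated (best fuel).
D7: not dominated.
Pareto-optimal: D1, D2, D3, D6, D7 → 5.

5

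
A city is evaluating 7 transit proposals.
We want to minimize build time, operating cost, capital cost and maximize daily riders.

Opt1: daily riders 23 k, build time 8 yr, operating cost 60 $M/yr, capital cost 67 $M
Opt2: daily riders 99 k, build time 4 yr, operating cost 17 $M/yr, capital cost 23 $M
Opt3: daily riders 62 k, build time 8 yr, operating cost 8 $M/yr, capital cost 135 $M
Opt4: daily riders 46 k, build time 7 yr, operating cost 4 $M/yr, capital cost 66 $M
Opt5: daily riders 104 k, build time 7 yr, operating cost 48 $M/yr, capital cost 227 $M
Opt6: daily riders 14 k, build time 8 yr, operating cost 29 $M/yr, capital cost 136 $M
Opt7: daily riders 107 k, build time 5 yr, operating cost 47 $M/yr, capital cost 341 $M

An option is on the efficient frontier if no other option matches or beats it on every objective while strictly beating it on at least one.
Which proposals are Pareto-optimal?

Opt2, Opt3, Opt4, Opt5, Opt7

Opt1: dominated by Opt2 (daily riders 99≥23, build time 4≤8, operating cost 17≤60, capital cost 23≤67).
Opt2: not dominated (best build time).
Opt3: not dominated.
Opt4: not dominated (best operating cost).
Opt5: not dominated.
Opt6: dominated by Opt2 (daily riders 99≥14, build time 4≤8, operating cost 17≤29, capital cost 23≤136).
Opt7: not dominated (best daily riders).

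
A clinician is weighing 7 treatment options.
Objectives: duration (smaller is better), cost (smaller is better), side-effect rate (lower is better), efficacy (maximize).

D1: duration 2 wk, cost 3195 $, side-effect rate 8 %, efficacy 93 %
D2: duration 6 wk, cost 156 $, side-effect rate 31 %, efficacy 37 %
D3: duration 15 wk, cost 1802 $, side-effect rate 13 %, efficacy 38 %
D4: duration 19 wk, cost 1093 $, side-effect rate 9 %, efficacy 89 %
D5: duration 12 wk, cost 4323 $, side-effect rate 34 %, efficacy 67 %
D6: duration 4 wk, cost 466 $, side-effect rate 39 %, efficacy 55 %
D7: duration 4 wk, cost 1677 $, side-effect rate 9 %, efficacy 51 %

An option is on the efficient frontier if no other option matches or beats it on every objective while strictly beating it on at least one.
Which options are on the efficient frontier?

D1, D2, D4, D6, D7

D1: not dominated (best duration).
D2: not dominated (best cost).
D3: dominated by D7 (duration 4≤15, cost 1677≤1802, side-effect rate 9≤13, efficacy 51≥38).
D4: not dominated.
D5: dominated by D1 (duration 2≤12, cost 3195≤4323, side-effect rate 8≤34, efficacy 93≥67).
D6: not dominated.
D7: not dominated.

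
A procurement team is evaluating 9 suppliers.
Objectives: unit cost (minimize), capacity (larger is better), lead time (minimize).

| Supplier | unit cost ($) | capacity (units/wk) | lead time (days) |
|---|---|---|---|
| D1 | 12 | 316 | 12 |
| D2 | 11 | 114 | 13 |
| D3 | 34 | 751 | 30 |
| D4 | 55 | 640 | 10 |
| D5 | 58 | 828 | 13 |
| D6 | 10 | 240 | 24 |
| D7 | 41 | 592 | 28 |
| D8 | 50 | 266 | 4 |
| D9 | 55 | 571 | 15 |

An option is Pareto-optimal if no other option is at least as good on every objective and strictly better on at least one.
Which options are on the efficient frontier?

D1, D2, D3, D4, D5, D6, D7, D8

D1: not dominated.
D2: not dominated.
D3: not dominated.
D4: not dominated.
D5: not dominated (best capacity).
D6: not dominated (best unit cost).
D7: not dominated.
D8: not dominated (best lead time).
D9: dominated by D4 (unit cost 55≤55, capacity 640≥571, lead time 10≤15).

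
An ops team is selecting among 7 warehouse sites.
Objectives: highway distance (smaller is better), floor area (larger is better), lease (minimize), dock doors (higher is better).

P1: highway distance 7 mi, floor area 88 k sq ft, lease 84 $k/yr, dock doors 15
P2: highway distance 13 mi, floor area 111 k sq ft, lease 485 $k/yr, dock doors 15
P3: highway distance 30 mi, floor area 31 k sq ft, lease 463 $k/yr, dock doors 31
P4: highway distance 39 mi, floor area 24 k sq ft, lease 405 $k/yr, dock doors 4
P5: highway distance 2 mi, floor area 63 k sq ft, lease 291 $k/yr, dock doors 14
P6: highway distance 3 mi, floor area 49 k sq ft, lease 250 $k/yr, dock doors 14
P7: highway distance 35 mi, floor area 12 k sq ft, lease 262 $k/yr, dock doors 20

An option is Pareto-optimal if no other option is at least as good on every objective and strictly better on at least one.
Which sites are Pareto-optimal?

P1, P2, P3, P5, P6, P7

P1: not dominated (best lease).
P2: not dominated (best floor area).
P3: not dominated (best dock doors).
P4: dominated by P1 (highway distance 7≤39, floor area 88≥24, lease 84≤405, dock doors 15≥4).
P5: not dominated (best highway distance).
P6: not dominated.
P7: not dominated.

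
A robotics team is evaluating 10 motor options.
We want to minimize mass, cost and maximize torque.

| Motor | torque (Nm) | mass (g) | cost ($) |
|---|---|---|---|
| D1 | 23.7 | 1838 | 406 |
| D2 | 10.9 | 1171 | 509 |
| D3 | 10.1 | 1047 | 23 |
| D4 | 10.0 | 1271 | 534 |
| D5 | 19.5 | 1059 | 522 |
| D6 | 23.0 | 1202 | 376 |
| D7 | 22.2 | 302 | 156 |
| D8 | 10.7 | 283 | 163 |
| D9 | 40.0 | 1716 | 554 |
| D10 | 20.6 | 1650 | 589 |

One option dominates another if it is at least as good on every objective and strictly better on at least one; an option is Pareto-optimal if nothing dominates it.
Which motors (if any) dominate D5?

D7

D7: torque 22.2≥19.5, mass 302≤1059, cost 156≤522 — dominates D5.
Others (D1, D2, D3, D4, D6, D8, D9, D10) are each worse than D5 on at least one objective.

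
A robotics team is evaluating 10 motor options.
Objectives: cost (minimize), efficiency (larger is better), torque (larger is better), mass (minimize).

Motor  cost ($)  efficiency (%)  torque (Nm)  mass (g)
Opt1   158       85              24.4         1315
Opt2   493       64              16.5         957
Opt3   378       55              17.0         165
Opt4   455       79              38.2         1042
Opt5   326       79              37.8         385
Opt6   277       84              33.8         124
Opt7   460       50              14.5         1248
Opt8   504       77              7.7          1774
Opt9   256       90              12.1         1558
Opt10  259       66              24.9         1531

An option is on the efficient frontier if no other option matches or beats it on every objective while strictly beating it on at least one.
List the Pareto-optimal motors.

Opt1, Opt4, Opt5, Opt6, Opt9, Opt10

Opt1: not dominated (best cost).
Opt2: dominated by Opt5 (cost 326≤493, efficiency 79≥64, torque 37.8≥16.5, mass 385≤957).
Opt3: dominated by Opt6 (cost 277≤378, efficiency 84≥55, torque 33.8≥17.0, mass 124≤165).
Opt4: not dominated (best torque).
Opt5: not dominated.
Opt6: not dominated (best mass).
Opt7: dominated by Opt3 (cost 378≤460, efficiency 55≥50, torque 17.0≥14.5, mass 165≤1248).
Opt8: dominated by Opt1 (cost 158≤504, efficiency 85≥77, torque 24.4≥7.7, mass 1315≤1774).
Opt9: not dominated (best efficiency).
Opt10: not dominated.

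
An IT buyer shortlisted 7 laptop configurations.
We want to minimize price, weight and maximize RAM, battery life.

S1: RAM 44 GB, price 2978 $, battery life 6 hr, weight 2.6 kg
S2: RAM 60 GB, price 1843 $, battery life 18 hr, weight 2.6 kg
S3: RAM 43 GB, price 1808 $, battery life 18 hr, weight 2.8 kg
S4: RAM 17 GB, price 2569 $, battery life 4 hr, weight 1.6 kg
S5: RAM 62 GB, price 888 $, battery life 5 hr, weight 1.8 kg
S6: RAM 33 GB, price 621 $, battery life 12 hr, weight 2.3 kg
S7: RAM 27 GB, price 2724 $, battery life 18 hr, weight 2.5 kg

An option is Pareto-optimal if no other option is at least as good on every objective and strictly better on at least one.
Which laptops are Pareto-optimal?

S1: dominated by S2 (RAM 60≥44, price 1843≤2978, battery life 18≥6, weight 2.6≤2.6).
S2: not dominated.
S3: not dominated.
S4: not dominated (best weight).
S5: not dominated (best RAM).
S6: not dominated (best price).
S7: not dominated.

S2, S3, S4, S5, S6, S7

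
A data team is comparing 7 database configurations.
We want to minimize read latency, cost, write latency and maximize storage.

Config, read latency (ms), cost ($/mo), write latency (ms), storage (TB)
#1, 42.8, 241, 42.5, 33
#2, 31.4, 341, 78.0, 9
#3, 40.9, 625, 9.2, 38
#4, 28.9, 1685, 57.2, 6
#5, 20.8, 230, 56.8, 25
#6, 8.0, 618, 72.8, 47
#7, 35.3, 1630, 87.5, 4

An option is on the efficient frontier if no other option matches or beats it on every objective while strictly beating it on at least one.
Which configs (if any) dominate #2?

#5: read latency 20.8≤31.4, cost 230≤341, write latency 56.8≤78.0, storage 25≥9 — dominates #2.
Others (#1, #3, #4, #6, #7) are each worse than #2 on at least one objective.

#5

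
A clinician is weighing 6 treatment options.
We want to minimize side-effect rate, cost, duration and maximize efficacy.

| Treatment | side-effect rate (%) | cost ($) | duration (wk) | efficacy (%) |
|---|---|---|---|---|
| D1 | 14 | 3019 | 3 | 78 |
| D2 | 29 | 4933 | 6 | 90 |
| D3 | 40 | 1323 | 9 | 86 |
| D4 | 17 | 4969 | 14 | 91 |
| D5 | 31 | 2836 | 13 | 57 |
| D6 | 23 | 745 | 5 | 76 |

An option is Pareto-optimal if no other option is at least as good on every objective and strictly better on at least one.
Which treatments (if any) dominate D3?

none

D1: worse on cost (3019 vs 1323).
D2: worse on cost (4933 vs 1323).
D4: worse on cost (4969 vs 1323).
D5: worse on cost (2836 vs 1323).
D6: worse on efficacy (76 vs 86).
No option dominates D3.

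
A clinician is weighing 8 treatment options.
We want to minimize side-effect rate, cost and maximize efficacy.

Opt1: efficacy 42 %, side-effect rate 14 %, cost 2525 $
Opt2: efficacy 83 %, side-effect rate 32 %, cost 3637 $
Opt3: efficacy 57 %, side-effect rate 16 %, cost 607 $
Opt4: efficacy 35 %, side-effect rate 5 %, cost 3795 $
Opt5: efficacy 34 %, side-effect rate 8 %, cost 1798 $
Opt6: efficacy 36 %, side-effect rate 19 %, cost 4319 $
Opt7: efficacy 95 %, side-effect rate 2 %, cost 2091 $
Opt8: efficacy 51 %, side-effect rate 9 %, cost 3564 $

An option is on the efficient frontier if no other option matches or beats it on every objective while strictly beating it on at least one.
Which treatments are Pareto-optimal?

Opt1: dominated by Opt7 (efficacy 95≥42, side-effect rate 2≤14, cost 2091≤2525).
Opt2: dominated by Opt7 (efficacy 95≥83, side-effect rate 2≤32, cost 2091≤3637).
Opt3: not dominated (best cost).
Opt4: dominated by Opt7 (efficacy 95≥35, side-effect rate 2≤5, cost 2091≤3795).
Opt5: not dominated.
Opt6: dominated by Opt1 (efficacy 42≥36, side-effect rate 14≤19, cost 2525≤4319).
Opt7: not dominated (best efficacy).
Opt8: dominated by Opt7 (efficacy 95≥51, side-effect rate 2≤9, cost 2091≤3564).

Opt3, Opt5, Opt7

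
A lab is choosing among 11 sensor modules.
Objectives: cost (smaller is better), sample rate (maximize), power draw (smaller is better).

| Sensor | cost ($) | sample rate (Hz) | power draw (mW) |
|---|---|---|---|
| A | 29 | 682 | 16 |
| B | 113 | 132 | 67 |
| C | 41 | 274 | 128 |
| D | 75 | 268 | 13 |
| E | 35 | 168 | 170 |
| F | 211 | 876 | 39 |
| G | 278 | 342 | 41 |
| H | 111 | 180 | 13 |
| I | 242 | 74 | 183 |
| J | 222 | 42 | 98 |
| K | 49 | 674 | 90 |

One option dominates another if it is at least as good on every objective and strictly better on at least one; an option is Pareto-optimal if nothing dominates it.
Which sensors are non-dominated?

A: not dominated (best cost).
B: dominated by A (cost 29≤113, sample rate 682≥132, power draw 16≤67).
C: dominated by A (cost 29≤41, sample rate 682≥274, power draw 16≤128).
D: not dominated.
E: dominated by A (cost 29≤35, sample rate 682≥168, power draw 16≤170).
F: not dominated (best sample rate).
G: dominated by A (cost 29≤278, sample rate 682≥342, power draw 16≤41).
H: dominated by D (cost 75≤111, sample rate 268≥180, power draw 13≤13).
I: dominated by A (cost 29≤242, sample rate 682≥74, power draw 16≤183).
J: dominated by A (cost 29≤222, sample rate 682≥42, power draw 16≤98).
K: dominated by A (cost 29≤49, sample rate 682≥674, power draw 16≤90).

A, D, F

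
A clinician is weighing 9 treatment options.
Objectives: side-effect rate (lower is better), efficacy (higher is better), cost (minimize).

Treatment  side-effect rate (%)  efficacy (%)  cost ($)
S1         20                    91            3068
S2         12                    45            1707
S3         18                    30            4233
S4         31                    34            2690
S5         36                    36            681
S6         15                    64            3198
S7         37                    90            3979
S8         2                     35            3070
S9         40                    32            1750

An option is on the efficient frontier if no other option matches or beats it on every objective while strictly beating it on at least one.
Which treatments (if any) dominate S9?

S2, S5

S2: side-effect rate 12≤40, efficacy 45≥32, cost 1707≤1750 — dominates S9.
S5: side-effect rate 36≤40, efficacy 36≥32, cost 681≤1750 — dominates S9.
Others (S1, S3, S4, S6, S7, S8) are each worse than S9 on at least one objective.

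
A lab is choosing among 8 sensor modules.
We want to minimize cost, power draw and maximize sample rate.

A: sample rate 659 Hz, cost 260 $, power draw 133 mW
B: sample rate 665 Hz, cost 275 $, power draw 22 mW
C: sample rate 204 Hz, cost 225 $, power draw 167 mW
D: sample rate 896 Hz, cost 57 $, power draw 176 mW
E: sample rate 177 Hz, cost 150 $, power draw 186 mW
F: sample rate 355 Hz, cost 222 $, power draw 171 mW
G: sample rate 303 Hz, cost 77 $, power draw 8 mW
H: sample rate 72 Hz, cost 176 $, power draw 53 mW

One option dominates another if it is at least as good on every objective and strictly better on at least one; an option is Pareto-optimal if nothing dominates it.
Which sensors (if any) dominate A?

none

B: worse on cost (275 vs 260).
C: worse on sample rate (204 vs 659).
D: worse on power draw (176 vs 133).
E: worse on sample rate (177 vs 659).
F: worse on sample rate (355 vs 659).
G: worse on sample rate (303 vs 659).
H: worse on sample rate (72 vs 659).
No option dominates A.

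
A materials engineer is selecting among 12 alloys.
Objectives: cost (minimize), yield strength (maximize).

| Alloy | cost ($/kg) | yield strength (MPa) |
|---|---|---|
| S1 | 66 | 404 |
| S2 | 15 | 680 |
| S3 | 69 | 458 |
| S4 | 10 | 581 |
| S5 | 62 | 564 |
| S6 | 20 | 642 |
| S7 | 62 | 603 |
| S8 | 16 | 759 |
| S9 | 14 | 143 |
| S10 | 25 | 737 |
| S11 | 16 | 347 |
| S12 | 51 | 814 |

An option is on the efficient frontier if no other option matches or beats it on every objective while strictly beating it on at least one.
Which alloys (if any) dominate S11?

S2: cost 15≤16, yield strength 680≥347 — dominates S11.
S4: cost 10≤16, yield strength 581≥347 — dominates S11.
S8: cost 16≤16, yield strength 759≥347 — dominates S11.
Others (S1, S3, S5, S6, S7, S9, S10, S12) are each worse than S11 on at least one objective.

S2, S4, S8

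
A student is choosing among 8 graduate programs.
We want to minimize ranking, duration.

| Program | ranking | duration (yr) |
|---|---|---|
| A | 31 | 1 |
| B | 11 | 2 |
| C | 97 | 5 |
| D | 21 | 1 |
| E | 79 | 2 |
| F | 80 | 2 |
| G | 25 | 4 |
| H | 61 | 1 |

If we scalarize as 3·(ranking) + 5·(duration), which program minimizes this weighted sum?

B

A: 3·31 + 5·1 = 98
B: 3·11 + 5·2 = 43
C: 3·97 + 5·5 = 316
D: 3·21 + 5·1 = 68
E: 3·79 + 5·2 = 247
F: 3·80 + 5·2 = 250
G: 3·25 + 5·4 = 95
H: 3·61 + 5·1 = 188
Lowest: B at 43.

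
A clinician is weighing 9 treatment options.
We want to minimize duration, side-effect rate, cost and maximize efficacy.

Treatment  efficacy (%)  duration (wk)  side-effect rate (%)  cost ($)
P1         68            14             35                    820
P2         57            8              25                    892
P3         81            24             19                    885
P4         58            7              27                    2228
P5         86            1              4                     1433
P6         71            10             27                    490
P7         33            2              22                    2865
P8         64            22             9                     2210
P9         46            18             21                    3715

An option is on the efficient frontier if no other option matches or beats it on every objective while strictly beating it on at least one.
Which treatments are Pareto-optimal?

P2, P3, P5, P6

P1: dominated by P6 (efficacy 71≥68, duration 10≤14, side-effect rate 27≤35, cost 490≤820).
P2: not dominated.
P3: not dominated.
P4: dominated by P5 (efficacy 86≥58, duration 1≤7, side-effect rate 4≤27, cost 1433≤2228).
P5: not dominated (best efficacy).
P6: not dominated (best cost).
P7: dominated by P5 (efficacy 86≥33, duration 1≤2, side-effect rate 4≤22, cost 1433≤2865).
P8: dominated by P5 (efficacy 86≥64, duration 1≤22, side-effect rate 4≤9, cost 1433≤2210).
P9: dominated by P5 (efficacy 86≥46, duration 1≤18, side-effect rate 4≤21, cost 1433≤3715).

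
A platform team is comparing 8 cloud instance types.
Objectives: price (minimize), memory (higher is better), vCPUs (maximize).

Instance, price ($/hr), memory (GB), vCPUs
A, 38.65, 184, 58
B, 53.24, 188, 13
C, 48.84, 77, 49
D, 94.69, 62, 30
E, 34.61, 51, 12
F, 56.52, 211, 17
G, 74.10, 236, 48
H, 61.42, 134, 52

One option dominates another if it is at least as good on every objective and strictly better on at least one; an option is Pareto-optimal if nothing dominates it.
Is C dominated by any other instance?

A vs C: price 38.65≤48.84, memory 184≥77, vCPUs 58≥49 — A is at least as good on every objective and strictly better on at least one, so A dominates C.

Yes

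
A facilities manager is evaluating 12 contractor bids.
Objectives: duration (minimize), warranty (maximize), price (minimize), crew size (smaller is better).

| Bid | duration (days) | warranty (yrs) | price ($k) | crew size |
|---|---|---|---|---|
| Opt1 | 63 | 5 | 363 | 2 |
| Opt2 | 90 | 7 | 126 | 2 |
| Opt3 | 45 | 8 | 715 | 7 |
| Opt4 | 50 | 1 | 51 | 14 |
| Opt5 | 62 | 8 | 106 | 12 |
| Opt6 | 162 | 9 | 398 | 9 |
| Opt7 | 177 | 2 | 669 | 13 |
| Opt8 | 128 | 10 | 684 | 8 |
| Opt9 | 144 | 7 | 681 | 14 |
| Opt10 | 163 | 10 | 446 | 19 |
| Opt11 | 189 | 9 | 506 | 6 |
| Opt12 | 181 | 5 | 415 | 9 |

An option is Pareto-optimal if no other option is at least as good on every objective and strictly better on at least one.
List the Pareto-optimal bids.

Opt1, Opt2, Opt3, Opt4, Opt5, Opt6, Opt8, Opt10, Opt11

Opt1: not dominated.
Opt2: not dominated.
Opt3: not dominated (best duration).
Opt4: not dominated (best price).
Opt5: not dominated.
Opt6: not dominated.
Opt7: dominated by Opt1 (duration 63≤177, warranty 5≥2, price 363≤669, crew size 2≤13).
Opt8: not dominated.
Opt9: dominated by Opt2 (duration 90≤144, warranty 7≥7, price 126≤681, crew size 2≤14).
Opt10: not dominated.
Opt11: not dominated.
Opt12: dominated by Opt1 (duration 63≤181, warranty 5≥5, price 363≤415, crew size 2≤9).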